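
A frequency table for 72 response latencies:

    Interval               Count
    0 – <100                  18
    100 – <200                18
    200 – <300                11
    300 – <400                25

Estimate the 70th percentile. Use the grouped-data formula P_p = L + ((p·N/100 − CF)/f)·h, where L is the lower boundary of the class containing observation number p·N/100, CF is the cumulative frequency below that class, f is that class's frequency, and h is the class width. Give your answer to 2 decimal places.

N = 72; target position k = 70/100 · 72 = 50.4.
Cumulative frequencies: 18, 36, 47, 72.
Observation 50.4 falls in the class 300 – <400.
L = 300, CF = 47, f = 25, h = 100.
P70 = 300 + ((50.4 − 47)/25)·100 = 300 + 13.6 = 313.6.

313.60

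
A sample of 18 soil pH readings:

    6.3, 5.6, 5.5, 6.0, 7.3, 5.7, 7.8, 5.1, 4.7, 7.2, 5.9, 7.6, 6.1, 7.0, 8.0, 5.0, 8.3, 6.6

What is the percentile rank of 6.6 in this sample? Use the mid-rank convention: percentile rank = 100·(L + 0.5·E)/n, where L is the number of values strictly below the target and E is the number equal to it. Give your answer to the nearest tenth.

58.3

Sorted: 4.7, 5.0, 5.1, 5.5, 5.6, 5.7, 5.9, 6.0, 6.1, 6.3, 6.6, 7.0, 7.2, 7.3, 7.6, 7.8, 8.0, 8.3.
Count below 6.6: L = 10; count equal: E = 1; n = 18.
Percentile rank = 100·(10 + 0.5·1)/18 = 100·10.5/18 = 58.33.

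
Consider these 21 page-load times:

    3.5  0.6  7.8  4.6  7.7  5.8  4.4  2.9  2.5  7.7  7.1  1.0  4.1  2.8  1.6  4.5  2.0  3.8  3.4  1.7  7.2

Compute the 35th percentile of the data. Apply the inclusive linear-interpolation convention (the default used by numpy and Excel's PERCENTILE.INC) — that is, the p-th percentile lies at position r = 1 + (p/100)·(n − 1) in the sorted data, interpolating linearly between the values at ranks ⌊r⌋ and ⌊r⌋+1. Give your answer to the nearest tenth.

Sorted: 0.6, 1.0, 1.6, 1.7, 2.0, 2.5, 2.8, 2.9, 3.4, 3.5, 3.8, 4.1, 4.4, 4.5, 4.6, 5.8, 7.1, 7.2, 7.7, 7.7, 7.8.
n = 21.
r = 1 + (35/100)·(21 − 1) = 1 + 7 = 8.
r is an integer, so P35 is the value at rank 8: 2.9.

2.9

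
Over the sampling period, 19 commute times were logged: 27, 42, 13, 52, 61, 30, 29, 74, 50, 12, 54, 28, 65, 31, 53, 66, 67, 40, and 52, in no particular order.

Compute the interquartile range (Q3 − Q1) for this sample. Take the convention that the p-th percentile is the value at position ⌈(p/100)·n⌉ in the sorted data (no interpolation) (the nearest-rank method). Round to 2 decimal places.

32.00

Sorted: 12, 13, 27, 28, 29, 30, 31, 40, 42, 50, 52, 52, 53, 54, 61, 65, 66, 67, 74.
n = 19.
P25: rank ⌈25/100·19⌉ = 5 → 29.
P75: rank ⌈75/100·19⌉ = 15 → 61.
Difference: 61 − 29 = 32.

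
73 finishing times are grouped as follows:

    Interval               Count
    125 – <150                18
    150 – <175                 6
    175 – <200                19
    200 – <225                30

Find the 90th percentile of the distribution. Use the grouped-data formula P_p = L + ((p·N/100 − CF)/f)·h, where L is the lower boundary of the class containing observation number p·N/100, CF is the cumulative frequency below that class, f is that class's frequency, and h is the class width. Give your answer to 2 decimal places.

N = 73; target position k = 90/100 · 73 = 65.7.
Cumulative frequencies: 18, 24, 43, 73.
Observation 65.7 falls in the class 200 – <225.
L = 200, CF = 43, f = 30, h = 25.
P90 = 200 + ((65.7 − 43)/30)·25 = 200 + 18.9167 = 218.917.

218.92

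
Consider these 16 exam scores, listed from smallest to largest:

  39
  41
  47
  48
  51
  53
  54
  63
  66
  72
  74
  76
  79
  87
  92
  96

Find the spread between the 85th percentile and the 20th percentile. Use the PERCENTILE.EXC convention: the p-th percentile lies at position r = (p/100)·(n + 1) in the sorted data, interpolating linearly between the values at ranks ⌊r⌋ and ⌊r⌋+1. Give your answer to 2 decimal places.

41.85

n = 16.
P20: r = 3.4; ranks 3–4 are 47, 48; interpolating gives 47.4.
P85: r = 14.45; ranks 14–15 are 87, 92; interpolating gives 89.25.
Difference: 89.25 − 47.4 = 41.85.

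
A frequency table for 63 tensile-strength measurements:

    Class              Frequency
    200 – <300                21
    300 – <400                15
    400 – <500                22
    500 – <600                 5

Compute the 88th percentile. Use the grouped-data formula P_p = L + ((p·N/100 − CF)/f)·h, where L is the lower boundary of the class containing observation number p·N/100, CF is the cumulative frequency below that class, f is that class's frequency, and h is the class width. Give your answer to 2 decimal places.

488.36

N = 63; target position k = 88/100 · 63 = 55.44.
Cumulative frequencies: 21, 36, 58, 63.
Observation 55.44 falls in the class 400 – <500.
L = 400, CF = 36, f = 22, h = 100.
P88 = 400 + ((55.44 − 36)/22)·100 = 400 + 88.3636 = 488.364.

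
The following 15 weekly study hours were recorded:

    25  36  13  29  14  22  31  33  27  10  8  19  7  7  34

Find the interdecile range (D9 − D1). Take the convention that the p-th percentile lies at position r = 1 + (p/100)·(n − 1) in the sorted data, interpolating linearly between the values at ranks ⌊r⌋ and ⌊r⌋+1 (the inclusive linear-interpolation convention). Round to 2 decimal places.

26.20

Sorted: 7, 7, 8, 10, 13, 14, 19, 22, 25, 27, 29, 31, 33, 34, 36.
n = 15.
P10: r = 2.4; ranks 2–3 are 7, 8; interpolating gives 7.4.
P90: r = 13.6; ranks 13–14 are 33, 34; interpolating gives 33.6.
Difference: 33.6 − 7.4 = 26.2.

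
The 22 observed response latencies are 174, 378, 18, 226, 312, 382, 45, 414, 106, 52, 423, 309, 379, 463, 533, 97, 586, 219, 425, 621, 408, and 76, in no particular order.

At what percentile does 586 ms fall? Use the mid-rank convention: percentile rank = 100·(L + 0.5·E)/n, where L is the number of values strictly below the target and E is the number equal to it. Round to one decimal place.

93.2

Sorted: 18, 45, 52, 76, 97, 106, 174, 219, 226, 309, 312, 378, 379, 382, 408, 414, 423, 425, 463, 533, 586, 621.
Count below 586: L = 20; count equal: E = 1; n = 22.
Percentile rank = 100·(20 + 0.5·1)/22 = 100·20.5/22 = 93.18.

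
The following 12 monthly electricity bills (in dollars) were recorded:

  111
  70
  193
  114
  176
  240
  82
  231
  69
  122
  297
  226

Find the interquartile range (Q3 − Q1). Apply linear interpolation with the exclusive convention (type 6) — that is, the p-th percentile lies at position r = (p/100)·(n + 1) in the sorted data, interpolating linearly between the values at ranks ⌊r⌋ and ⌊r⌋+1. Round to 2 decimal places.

Sorted: 69, 70, 82, 111, 114, 122, 176, 193, 226, 231, 240, 297.
n = 12.
P25: r = 3.25; ranks 3–4 are 82, 111; interpolating gives 89.25.
P75: r = 9.75; ranks 9–10 are 226, 231; interpolating gives 229.75.
Difference: 229.75 − 89.25 = 140.5.

140.50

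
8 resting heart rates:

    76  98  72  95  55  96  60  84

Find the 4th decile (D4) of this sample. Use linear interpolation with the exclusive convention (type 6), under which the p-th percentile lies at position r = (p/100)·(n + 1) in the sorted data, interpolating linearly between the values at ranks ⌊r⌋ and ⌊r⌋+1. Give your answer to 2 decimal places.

Sorted: 55, 60, 72, 76, 84, 95, 96, 98.
n = 8.
r = (40/100)·(8 + 1) = 3.6.
Rank 3 is 72 and rank 4 is 76.
Interpolate: 72 + 0.6·(76 − 72) = 72 + 0.6·4 = 74.4.

74.40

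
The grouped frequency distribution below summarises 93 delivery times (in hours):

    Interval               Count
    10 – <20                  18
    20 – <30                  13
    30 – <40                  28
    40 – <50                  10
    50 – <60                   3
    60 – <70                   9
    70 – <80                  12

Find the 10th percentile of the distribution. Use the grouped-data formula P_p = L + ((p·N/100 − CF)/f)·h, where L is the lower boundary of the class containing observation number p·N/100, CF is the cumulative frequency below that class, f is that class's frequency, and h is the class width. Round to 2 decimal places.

N = 93; target position k = 10/100 · 93 = 9.3.
Cumulative frequencies: 18, 31, 59, 69, 72, 81, 93.
Observation 9.3 falls in the class 10 – <20.
L = 10, CF = 0, f = 18, h = 10.
P10 = 10 + ((9.3 − 0)/18)·10 = 10 + 5.16667 = 15.1667.

15.17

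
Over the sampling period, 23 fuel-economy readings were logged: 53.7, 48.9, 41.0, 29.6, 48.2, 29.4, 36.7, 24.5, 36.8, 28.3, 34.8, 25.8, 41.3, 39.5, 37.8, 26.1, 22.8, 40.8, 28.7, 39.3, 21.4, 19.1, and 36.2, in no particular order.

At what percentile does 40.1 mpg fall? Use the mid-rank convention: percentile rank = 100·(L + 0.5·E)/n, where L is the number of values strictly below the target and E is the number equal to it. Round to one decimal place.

73.9

Sorted: 19.1, 21.4, 22.8, 24.5, 25.8, 26.1, 28.3, 28.7, 29.4, 29.6, 34.8, 36.2, 36.7, 36.8, 37.8, 39.3, 39.5, 40.8, 41.0, 41.3, 48.2, 48.9, 53.7.
Count below 40.1: L = 17; count equal: E = 0; n = 23.
Percentile rank = 100·(17 + 0.5·0)/23 = 100·17/23 = 73.91.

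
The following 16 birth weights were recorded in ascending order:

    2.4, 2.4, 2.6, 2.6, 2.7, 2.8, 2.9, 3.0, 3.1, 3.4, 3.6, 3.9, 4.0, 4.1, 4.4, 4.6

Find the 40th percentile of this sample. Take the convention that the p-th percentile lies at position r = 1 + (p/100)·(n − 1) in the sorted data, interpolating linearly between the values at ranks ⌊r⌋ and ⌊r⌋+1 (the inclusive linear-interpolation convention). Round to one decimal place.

2.9

n = 16.
r = 1 + (40/100)·(16 − 1) = 1 + 6 = 7.
r is an integer, so P40 is the value at rank 7: 2.9.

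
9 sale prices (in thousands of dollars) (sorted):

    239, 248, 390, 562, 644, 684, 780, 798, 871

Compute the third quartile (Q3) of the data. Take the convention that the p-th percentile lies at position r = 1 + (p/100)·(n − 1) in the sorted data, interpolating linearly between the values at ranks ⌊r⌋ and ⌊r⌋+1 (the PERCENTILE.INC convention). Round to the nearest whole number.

n = 9.
r = 1 + (75/100)·(9 − 1) = 1 + 6 = 7.
r is an integer, so P75 is the value at rank 7: 780.

780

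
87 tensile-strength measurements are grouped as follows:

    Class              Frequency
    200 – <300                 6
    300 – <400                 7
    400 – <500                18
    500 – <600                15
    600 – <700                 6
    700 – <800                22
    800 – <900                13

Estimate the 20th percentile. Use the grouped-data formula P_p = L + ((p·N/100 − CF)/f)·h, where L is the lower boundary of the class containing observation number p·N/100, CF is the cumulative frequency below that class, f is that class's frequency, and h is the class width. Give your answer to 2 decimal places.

N = 87; target position k = 20/100 · 87 = 17.4.
Cumulative frequencies: 6, 13, 31, 46, 52, 74, 87.
Observation 17.4 falls in the class 400 – <500.
L = 400, CF = 13, f = 18, h = 100.
P20 = 400 + ((17.4 − 13)/18)·100 = 400 + 24.4444 = 424.444.

424.44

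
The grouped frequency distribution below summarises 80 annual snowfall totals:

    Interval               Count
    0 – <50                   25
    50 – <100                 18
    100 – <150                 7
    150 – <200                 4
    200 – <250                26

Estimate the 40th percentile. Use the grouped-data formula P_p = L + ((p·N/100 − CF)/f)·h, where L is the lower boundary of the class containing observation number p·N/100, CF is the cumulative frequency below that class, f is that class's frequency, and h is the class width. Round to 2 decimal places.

69.44

N = 80; target position k = 40/100 · 80 = 32.
Cumulative frequencies: 25, 43, 50, 54, 80.
Observation 32 falls in the class 50 – <100.
L = 50, CF = 25, f = 18, h = 50.
P40 = 50 + ((32 − 25)/18)·50 = 50 + 19.4444 = 69.4444.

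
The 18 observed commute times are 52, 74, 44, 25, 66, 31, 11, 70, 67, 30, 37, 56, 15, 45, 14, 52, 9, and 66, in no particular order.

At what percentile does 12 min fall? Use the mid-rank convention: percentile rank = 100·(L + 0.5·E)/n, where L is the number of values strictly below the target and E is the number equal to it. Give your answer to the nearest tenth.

11.1

Sorted: 9, 11, 14, 15, 25, 30, 31, 37, 44, 45, 52, 52, 56, 66, 66, 67, 70, 74.
Count below 12: L = 2; count equal: E = 0; n = 18.
Percentile rank = 100·(2 + 0.5·0)/18 = 100·2/18 = 11.11.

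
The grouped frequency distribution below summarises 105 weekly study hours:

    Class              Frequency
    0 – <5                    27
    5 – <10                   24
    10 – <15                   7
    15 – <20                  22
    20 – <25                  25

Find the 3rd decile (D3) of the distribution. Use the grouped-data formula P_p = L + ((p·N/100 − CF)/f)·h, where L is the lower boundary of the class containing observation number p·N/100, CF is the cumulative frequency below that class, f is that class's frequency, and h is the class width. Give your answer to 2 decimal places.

N = 105; target position k = 30/100 · 105 = 31.5.
Cumulative frequencies: 27, 51, 58, 80, 105.
Observation 31.5 falls in the class 5 – <10.
L = 5, CF = 27, f = 24, h = 5.
P30 = 5 + ((31.5 − 27)/24)·5 = 5 + 0.9375 = 5.9375.

5.94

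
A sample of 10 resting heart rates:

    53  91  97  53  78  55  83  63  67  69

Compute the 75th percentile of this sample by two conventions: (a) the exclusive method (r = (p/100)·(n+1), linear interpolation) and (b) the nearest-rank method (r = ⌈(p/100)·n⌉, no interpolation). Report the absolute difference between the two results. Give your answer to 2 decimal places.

2.00

Sorted: 53, 53, 55, 63, 67, 69, 78, 83, 91, 97.
n = 10.
(a) r = 8.25; between ranks 8 (83) and 9 (91): 85.
(b) the nearest-rank method: rank 8 → 83.
|85 − 83| = 2.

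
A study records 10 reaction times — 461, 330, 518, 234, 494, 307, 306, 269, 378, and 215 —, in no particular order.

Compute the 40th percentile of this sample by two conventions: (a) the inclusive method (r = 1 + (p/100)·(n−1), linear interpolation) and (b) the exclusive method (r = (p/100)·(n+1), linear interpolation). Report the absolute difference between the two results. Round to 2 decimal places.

0.20

Sorted: 215, 234, 269, 306, 307, 330, 378, 461, 494, 518.
n = 10.
(a) r = 4.6; between ranks 4 (306) and 5 (307): 306.6.
(b) r = 4.4; between ranks 4 (306) and 5 (307): 306.4.
|306.6 − 306.4| = 0.2.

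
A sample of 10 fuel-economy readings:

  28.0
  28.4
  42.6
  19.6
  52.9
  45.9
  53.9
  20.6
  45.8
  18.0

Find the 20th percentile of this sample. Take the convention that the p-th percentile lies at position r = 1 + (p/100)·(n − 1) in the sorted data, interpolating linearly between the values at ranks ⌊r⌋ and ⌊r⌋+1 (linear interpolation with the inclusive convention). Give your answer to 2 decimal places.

Sorted: 18.0, 19.6, 20.6, 28.0, 28.4, 42.6, 45.8, 45.9, 52.9, 53.9.
n = 10.
r = 1 + (20/100)·(10 − 1) = 1 + 1.8 = 2.8.
Rank 2 is 19.6 and rank 3 is 20.6.
Interpolate: 19.6 + 0.8·(20.6 − 19.6) = 19.6 + 0.8·1 = 20.4.

20.40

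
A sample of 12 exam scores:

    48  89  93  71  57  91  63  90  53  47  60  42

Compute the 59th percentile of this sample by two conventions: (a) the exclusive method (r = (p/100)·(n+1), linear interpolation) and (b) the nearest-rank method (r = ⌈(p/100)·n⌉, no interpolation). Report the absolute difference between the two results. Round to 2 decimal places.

Sorted: 42, 47, 48, 53, 57, 60, 63, 71, 89, 90, 91, 93.
n = 12.
(a) r = 7.67; between ranks 7 (63) and 8 (71): 68.36.
(b) the nearest-rank method: rank 8 → 71.
|68.36 − 71| = 2.64.

2.64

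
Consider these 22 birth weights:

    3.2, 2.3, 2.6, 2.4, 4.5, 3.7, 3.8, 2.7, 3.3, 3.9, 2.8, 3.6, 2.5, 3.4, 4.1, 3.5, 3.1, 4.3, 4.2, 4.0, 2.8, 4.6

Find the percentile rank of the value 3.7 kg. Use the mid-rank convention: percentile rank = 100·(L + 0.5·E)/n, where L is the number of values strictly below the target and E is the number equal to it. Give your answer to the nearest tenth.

Sorted: 2.3, 2.4, 2.5, 2.6, 2.7, 2.8, 2.8, 3.1, 3.2, 3.3, 3.4, 3.5, 3.6, 3.7, 3.8, 3.9, 4.0, 4.1, 4.2, 4.3, 4.5, 4.6.
Count below 3.7: L = 13; count equal: E = 1; n = 22.
Percentile rank = 100·(13 + 0.5·1)/22 = 100·13.5/22 = 61.36.

61.4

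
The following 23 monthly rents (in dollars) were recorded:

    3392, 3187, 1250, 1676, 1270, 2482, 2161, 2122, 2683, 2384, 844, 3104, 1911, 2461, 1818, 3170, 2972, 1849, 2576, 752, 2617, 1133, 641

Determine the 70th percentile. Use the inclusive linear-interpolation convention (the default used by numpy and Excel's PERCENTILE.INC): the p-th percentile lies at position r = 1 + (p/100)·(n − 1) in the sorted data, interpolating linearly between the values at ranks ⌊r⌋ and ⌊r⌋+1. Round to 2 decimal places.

Sorted: 641, 752, 844, 1133, 1250, 1270, 1676, 1818, 1849, 1911, 2122, 2161, 2384, 2461, 2482, 2576, 2617, 2683, 2972, 3104, 3170, 3187, 3392.
n = 23.
r = 1 + (70/100)·(23 − 1) = 1 + 15.4 = 16.4.
Rank 16 is 2576 and rank 17 is 2617.
Interpolate: 2576 + 0.4·(2617 − 2576) = 2576 + 0.4·41 = 2592.4.

2592.40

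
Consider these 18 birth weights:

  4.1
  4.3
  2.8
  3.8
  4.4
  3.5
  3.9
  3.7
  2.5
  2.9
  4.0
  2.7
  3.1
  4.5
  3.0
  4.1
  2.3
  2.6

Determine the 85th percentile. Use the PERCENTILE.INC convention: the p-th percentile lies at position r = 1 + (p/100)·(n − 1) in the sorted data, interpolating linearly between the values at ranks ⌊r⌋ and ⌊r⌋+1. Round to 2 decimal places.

Sorted: 2.3, 2.5, 2.6, 2.7, 2.8, 2.9, 3.0, 3.1, 3.5, 3.7, 3.8, 3.9, 4.0, 4.1, 4.1, 4.3, 4.4, 4.5.
n = 18.
r = 1 + (85/100)·(18 − 1) = 1 + 14.45 = 15.45.
Rank 15 is 4.1 and rank 16 is 4.3.
Interpolate: 4.1 + 0.45·(4.3 − 4.1) = 4.1 + 0.45·0.2 = 4.19.

4.19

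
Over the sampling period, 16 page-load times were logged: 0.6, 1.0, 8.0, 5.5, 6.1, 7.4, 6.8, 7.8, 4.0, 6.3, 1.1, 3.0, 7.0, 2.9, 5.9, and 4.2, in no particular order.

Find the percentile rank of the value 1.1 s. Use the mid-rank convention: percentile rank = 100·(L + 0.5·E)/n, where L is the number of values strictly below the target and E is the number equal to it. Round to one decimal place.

15.6

Sorted: 0.6, 1.0, 1.1, 2.9, 3.0, 4.0, 4.2, 5.5, 5.9, 6.1, 6.3, 6.8, 7.0, 7.4, 7.8, 8.0.
Count below 1.1: L = 2; count equal: E = 1; n = 16.
Percentile rank = 100·(2 + 0.5·1)/16 = 100·2.5/16 = 15.62.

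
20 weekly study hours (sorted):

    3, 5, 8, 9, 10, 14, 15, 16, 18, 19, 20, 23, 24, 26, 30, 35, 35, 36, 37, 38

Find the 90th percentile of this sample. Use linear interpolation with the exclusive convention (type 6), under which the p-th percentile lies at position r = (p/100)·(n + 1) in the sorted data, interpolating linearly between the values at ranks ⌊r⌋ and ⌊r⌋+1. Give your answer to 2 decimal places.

n = 20.
r = (90/100)·(20 + 1) = 18.9.
Rank 18 is 36 and rank 19 is 37.
Interpolate: 36 + 0.9·(37 − 36) = 36 + 0.9·1 = 36.9.

36.90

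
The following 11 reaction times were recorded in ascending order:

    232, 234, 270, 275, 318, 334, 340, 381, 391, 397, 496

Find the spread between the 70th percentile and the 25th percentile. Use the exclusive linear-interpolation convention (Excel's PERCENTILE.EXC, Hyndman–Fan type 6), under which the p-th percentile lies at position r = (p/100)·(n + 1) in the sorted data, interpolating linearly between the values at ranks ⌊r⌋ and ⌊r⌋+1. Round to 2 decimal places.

n = 11.
P25: r = 3 (integer) → 270.
P70: r = 8.4; ranks 8–9 are 381, 391; interpolating gives 385.
Difference: 385 − 270 = 115.

115.00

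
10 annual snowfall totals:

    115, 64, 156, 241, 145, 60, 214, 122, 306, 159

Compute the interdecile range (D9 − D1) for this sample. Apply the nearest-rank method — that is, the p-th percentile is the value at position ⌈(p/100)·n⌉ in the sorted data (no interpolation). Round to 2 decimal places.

Sorted: 60, 64, 115, 122, 145, 156, 159, 214, 241, 306.
n = 10.
P10: rank ⌈10/100·10⌉ = 1 → 60.
P90: rank ⌈90/100·10⌉ = 9 → 241.
Difference: 241 − 60 = 181.

181.00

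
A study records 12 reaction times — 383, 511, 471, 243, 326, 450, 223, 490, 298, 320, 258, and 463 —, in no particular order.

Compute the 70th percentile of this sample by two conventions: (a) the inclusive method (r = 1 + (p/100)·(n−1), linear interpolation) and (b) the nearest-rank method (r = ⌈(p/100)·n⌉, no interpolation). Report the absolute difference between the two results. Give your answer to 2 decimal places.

3.90

Sorted: 223, 243, 258, 298, 320, 326, 383, 450, 463, 471, 490, 511.
n = 12.
(a) r = 8.7; between ranks 8 (450) and 9 (463): 459.1.
(b) the nearest-rank method: rank 9 → 463.
|459.1 − 463| = 3.9.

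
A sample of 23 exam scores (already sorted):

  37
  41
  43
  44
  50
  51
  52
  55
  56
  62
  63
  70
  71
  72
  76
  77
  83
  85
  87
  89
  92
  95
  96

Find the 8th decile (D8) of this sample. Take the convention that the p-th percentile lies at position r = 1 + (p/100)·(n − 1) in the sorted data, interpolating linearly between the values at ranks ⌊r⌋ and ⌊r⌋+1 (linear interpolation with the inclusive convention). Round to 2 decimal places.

n = 23.
r = 1 + (80/100)·(23 − 1) = 1 + 17.6 = 18.6.
Rank 18 is 85 and rank 19 is 87.
Interpolate: 85 + 0.6·(87 − 85) = 85 + 0.6·2 = 86.2.

86.20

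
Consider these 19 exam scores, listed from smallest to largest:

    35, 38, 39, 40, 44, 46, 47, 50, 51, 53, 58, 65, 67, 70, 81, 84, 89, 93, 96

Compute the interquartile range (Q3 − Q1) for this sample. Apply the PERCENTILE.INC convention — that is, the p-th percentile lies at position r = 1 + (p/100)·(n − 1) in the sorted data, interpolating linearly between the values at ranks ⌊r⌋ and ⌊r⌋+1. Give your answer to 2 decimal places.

30.50

n = 19.
P25: r = 5.5; ranks 5–6 are 44, 46; interpolating gives 45.
P75: r = 14.5; ranks 14–15 are 70, 81; interpolating gives 75.5.
Difference: 75.5 − 45 = 30.5.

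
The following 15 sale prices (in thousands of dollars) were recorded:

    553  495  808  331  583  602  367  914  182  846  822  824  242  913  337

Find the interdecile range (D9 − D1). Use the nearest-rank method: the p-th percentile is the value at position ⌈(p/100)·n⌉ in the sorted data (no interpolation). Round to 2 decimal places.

671.00

Sorted: 182, 242, 331, 337, 367, 495, 553, 583, 602, 808, 822, 824, 846, 913, 914.
n = 15.
P10: rank ⌈10/100·15⌉ = 2 → 242.
P90: rank ⌈90/100·15⌉ = 14 → 913.
Difference: 913 − 242 = 671.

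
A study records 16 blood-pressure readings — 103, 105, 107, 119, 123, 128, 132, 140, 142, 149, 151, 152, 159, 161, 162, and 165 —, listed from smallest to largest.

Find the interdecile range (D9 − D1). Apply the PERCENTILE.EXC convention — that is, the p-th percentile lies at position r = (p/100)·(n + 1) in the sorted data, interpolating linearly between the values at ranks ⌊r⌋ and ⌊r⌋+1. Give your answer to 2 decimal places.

n = 16.
P10: r = 1.7; ranks 1–2 are 103, 105; interpolating gives 104.4.
P90: r = 15.3; ranks 15–16 are 162, 165; interpolating gives 162.9.
Difference: 162.9 − 104.4 = 58.5.

58.50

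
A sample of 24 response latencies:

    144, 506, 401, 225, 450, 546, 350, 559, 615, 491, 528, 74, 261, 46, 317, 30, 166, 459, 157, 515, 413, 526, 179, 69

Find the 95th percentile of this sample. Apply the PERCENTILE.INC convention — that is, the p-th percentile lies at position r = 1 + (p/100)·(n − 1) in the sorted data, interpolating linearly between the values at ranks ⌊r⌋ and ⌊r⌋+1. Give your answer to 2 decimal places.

557.05

Sorted: 30, 46, 69, 74, 144, 157, 166, 179, 225, 261, 317, 350, 401, 413, 450, 459, 491, 506, 515, 526, 528, 546, 559, 615.
n = 24.
r = 1 + (95/100)·(24 − 1) = 1 + 21.85 = 22.85.
Rank 22 is 546 and rank 23 is 559.
Interpolate: 546 + 0.85·(559 − 546) = 546 + 0.85·13 = 557.05.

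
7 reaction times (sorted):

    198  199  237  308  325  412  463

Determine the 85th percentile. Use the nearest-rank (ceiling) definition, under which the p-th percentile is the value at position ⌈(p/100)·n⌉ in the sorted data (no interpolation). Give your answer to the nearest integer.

412

n = 7.
Position = ⌈85/100 · 7⌉ = ⌈5.95⌉ = 6.
The value at rank 6 is 412.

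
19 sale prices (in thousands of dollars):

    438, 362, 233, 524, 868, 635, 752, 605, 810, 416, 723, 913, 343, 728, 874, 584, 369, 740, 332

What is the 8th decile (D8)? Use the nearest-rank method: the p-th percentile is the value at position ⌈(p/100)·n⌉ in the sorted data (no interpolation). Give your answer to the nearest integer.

810

Sorted: 233, 332, 343, 362, 369, 416, 438, 524, 584, 605, 635, 723, 728, 740, 752, 810, 868, 874, 913.
n = 19.
Position = ⌈80/100 · 19⌉ = ⌈15.2⌉ = 16.
The value at rank 16 is 810.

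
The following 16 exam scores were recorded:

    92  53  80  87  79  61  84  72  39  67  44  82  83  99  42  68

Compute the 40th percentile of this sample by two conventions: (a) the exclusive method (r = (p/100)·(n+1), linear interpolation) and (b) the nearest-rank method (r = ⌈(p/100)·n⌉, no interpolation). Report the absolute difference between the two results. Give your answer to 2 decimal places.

0.20

Sorted: 39, 42, 44, 53, 61, 67, 68, 72, 79, 80, 82, 83, 84, 87, 92, 99.
n = 16.
(a) r = 6.8; between ranks 6 (67) and 7 (68): 67.8.
(b) the nearest-rank method: rank 7 → 68.
|67.8 − 68| = 0.2.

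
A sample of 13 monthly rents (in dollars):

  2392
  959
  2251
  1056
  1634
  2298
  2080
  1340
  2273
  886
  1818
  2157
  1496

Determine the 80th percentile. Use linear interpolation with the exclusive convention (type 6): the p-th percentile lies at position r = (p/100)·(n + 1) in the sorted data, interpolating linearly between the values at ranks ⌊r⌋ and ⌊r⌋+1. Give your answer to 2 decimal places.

Sorted: 886, 959, 1056, 1340, 1496, 1634, 1818, 2080, 2157, 2251, 2273, 2298, 2392.
n = 13.
r = (80/100)·(13 + 1) = 11.2.
Rank 11 is 2273 and rank 12 is 2298.
Interpolate: 2273 + 0.2·(2298 − 2273) = 2273 + 0.2·25 = 2278.

2278.00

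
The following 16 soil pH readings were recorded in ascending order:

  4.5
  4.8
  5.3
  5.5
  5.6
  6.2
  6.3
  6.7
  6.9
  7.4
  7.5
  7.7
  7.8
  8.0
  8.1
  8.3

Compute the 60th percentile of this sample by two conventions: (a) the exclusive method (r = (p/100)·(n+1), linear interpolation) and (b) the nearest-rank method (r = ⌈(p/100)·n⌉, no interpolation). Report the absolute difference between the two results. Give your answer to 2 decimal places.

n = 16.
(a) r = 10.2; between ranks 10 (7.4) and 11 (7.5): 7.42.
(b) the nearest-rank method: rank 10 → 7.4.
|7.42 − 7.4| = 0.02.

0.02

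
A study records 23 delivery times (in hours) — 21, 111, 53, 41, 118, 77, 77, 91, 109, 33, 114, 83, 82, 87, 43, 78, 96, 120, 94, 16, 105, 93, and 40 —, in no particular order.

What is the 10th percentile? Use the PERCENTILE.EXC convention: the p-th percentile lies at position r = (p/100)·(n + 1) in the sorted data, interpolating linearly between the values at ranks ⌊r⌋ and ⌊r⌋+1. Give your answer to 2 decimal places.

Sorted: 16, 21, 33, 40, 41, 43, 53, 77, 77, 78, 82, 83, 87, 91, 93, 94, 96, 105, 109, 111, 114, 118, 120.
n = 23.
r = (10/100)·(23 + 1) = 2.4.
Rank 2 is 21 and rank 3 is 33.
Interpolate: 21 + 0.4·(33 − 21) = 21 + 0.4·12 = 25.8.

25.80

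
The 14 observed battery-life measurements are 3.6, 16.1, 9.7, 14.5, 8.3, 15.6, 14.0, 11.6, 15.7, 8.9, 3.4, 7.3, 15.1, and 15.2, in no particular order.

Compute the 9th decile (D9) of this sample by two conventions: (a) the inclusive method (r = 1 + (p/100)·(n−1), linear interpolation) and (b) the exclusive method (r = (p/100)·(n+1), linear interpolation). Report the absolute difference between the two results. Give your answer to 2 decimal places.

Sorted: 3.4, 3.6, 7.3, 8.3, 8.9, 9.7, 11.6, 14.0, 14.5, 15.1, 15.2, 15.6, 15.7, 16.1.
n = 14.
(a) r = 12.7; between ranks 12 (15.6) and 13 (15.7): 15.67.
(b) r = 13.5; between ranks 13 (15.7) and 14 (16.1): 15.9.
|15.67 − 15.9| = 0.23.

0.23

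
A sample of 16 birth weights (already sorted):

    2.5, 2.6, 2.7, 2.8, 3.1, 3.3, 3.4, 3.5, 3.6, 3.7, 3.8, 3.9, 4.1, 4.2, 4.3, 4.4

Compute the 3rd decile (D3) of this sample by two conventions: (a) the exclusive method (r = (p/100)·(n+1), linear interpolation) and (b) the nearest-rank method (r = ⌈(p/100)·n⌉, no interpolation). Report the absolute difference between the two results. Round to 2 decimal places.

0.02

n = 16.
(a) r = 5.1; between ranks 5 (3.1) and 6 (3.3): 3.12.
(b) the nearest-rank method: rank 5 → 3.1.
|3.12 − 3.1| = 0.02.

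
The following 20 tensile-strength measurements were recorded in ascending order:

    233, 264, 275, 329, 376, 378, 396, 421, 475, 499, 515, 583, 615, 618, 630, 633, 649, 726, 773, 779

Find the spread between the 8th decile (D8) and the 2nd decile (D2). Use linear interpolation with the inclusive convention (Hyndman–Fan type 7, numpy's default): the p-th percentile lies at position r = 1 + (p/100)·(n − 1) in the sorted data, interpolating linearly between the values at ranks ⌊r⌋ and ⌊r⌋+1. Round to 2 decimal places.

269.60

n = 20.
P20: r = 4.8; ranks 4–5 are 329, 376; interpolating gives 366.6.
P80: r = 16.2; ranks 16–17 are 633, 649; interpolating gives 636.2.
Difference: 636.2 − 366.6 = 269.6.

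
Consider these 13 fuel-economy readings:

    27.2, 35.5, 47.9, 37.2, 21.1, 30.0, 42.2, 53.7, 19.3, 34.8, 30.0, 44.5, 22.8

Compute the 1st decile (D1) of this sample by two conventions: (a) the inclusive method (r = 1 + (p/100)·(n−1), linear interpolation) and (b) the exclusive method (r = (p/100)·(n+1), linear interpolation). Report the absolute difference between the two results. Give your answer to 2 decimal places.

1.42

Sorted: 19.3, 21.1, 22.8, 27.2, 30.0, 30.0, 34.8, 35.5, 37.2, 42.2, 44.5, 47.9, 53.7.
n = 13.
(a) r = 2.2; between ranks 2 (21.1) and 3 (22.8): 21.44.
(b) r = 1.4; between ranks 1 (19.3) and 2 (21.1): 20.02.
|21.44 − 20.02| = 1.42.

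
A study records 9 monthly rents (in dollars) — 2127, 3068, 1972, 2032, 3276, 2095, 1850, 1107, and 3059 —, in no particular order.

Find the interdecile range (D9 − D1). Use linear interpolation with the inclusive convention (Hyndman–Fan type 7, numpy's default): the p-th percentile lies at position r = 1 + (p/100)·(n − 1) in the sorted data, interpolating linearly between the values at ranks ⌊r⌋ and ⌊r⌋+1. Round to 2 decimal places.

1408.20

Sorted: 1107, 1850, 1972, 2032, 2095, 2127, 3059, 3068, 3276.
n = 9.
P10: r = 1.8; ranks 1–2 are 1107, 1850; interpolating gives 1701.4.
P90: r = 8.2; ranks 8–9 are 3068, 3276; interpolating gives 3109.6.
Difference: 3109.6 − 1701.4 = 1408.2.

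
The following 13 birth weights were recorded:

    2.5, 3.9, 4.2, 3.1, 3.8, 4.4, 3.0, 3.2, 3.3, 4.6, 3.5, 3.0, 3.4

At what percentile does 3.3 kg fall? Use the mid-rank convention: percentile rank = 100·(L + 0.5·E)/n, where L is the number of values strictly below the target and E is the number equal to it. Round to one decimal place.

42.3

Sorted: 2.5, 3.0, 3.0, 3.1, 3.2, 3.3, 3.4, 3.5, 3.8, 3.9, 4.2, 4.4, 4.6.
Count below 3.3: L = 5; count equal: E = 1; n = 13.
Percentile rank = 100·(5 + 0.5·1)/13 = 100·5.5/13 = 42.31.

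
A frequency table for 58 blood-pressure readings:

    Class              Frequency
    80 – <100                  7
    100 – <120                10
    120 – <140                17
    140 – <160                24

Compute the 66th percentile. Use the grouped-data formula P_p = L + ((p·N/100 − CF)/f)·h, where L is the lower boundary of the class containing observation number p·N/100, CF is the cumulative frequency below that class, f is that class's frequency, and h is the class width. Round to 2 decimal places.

N = 58; target position k = 66/100 · 58 = 38.28.
Cumulative frequencies: 7, 17, 34, 58.
Observation 38.28 falls in the class 140 – <160.
L = 140, CF = 34, f = 24, h = 20.
P66 = 140 + ((38.28 − 34)/24)·20 = 140 + 3.56667 = 143.567.

143.57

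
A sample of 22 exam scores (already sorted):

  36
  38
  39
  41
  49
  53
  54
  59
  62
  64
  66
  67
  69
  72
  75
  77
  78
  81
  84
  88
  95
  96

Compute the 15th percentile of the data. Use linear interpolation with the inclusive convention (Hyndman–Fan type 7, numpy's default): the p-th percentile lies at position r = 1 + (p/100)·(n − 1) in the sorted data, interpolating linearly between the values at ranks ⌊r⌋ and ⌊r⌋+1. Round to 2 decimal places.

42.20

n = 22.
r = 1 + (15/100)·(22 − 1) = 1 + 3.15 = 4.15.
Rank 4 is 41 and rank 5 is 49.
Interpolate: 41 + 0.15·(49 − 41) = 41 + 0.15·8 = 42.2.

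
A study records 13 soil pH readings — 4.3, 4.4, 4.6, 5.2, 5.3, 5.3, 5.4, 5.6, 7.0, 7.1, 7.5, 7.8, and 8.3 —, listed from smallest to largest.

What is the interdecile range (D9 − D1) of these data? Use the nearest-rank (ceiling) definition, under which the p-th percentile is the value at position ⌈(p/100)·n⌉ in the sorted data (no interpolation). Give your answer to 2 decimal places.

3.40

n = 13.
P10: rank ⌈10/100·13⌉ = 2 → 4.4.
P90: rank ⌈90/100·13⌉ = 12 → 7.8.
Difference: 7.8 − 4.4 = 3.4.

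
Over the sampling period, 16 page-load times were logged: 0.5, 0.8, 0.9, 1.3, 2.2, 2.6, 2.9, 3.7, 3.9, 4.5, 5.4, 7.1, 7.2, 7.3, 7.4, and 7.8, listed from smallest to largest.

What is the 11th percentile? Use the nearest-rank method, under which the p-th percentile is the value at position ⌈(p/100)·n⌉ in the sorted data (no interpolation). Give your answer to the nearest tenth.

0.8

n = 16.
Position = ⌈11/100 · 16⌉ = ⌈1.76⌉ = 2.
The value at rank 2 is 0.8.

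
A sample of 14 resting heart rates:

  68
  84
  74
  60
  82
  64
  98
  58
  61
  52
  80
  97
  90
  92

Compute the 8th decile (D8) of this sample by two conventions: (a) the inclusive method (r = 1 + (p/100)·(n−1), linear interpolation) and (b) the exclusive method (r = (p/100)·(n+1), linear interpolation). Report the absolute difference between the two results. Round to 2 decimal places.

Sorted: 52, 58, 60, 61, 64, 68, 74, 80, 82, 84, 90, 92, 97, 98.
n = 14.
(a) r = 11.4; between ranks 11 (90) and 12 (92): 90.8.
(b) r = 12 → value at rank 12 = 92.
|90.8 − 92| = 1.2.

1.20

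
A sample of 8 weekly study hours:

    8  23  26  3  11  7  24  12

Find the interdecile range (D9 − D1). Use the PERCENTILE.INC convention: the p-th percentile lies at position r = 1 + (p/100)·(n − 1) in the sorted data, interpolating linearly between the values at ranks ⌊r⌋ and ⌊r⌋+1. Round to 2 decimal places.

18.80

Sorted: 3, 7, 8, 11, 12, 23, 24, 26.
n = 8.
P10: r = 1.7; ranks 1–2 are 3, 7; interpolating gives 5.8.
P90: r = 7.3; ranks 7–8 are 24, 26; interpolating gives 24.6.
Difference: 24.6 − 5.8 = 18.8.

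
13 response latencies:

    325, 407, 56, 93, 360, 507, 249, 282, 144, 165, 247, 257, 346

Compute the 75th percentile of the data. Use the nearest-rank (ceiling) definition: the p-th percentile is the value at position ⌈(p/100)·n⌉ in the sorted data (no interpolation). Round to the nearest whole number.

Sorted: 56, 93, 144, 165, 247, 249, 257, 282, 325, 346, 360, 407, 507.
n = 13.
Position = ⌈75/100 · 13⌉ = ⌈9.75⌉ = 10.
The value at rank 10 is 346.

346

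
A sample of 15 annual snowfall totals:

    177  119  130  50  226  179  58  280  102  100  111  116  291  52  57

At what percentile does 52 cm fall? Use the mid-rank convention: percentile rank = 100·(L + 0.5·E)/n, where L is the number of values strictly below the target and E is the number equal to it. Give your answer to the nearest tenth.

Sorted: 50, 52, 57, 58, 100, 102, 111, 116, 119, 130, 177, 179, 226, 280, 291.
Count below 52: L = 1; count equal: E = 1; n = 15.
Percentile rank = 100·(1 + 0.5·1)/15 = 100·1.5/15 = 10.

10.0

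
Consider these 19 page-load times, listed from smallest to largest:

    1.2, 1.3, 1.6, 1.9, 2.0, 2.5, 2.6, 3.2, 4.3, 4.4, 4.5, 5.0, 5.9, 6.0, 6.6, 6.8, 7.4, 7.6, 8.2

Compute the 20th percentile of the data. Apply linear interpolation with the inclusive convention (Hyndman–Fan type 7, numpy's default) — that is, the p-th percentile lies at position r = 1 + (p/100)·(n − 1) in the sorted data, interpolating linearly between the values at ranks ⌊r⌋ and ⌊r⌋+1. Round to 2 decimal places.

1.96

n = 19.
r = 1 + (20/100)·(19 − 1) = 1 + 3.6 = 4.6.
Rank 4 is 1.9 and rank 5 is 2.0.
Interpolate: 1.9 + 0.6·(2.0 − 1.9) = 1.9 + 0.6·0.1 = 1.96.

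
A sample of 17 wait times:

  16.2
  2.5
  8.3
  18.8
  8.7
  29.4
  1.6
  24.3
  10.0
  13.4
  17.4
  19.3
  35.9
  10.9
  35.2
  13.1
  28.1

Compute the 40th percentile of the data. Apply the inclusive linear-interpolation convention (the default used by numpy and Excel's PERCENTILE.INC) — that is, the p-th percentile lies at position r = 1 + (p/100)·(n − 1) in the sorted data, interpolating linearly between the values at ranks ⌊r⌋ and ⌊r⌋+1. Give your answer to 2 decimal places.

13.22

Sorted: 1.6, 2.5, 8.3, 8.7, 10.0, 10.9, 13.1, 13.4, 16.2, 17.4, 18.8, 19.3, 24.3, 28.1, 29.4, 35.2, 35.9.
n = 17.
r = 1 + (40/100)·(17 − 1) = 1 + 6.4 = 7.4.
Rank 7 is 13.1 and rank 8 is 13.4.
Interpolate: 13.1 + 0.4·(13.4 − 13.1) = 13.1 + 0.4·0.3 = 13.22.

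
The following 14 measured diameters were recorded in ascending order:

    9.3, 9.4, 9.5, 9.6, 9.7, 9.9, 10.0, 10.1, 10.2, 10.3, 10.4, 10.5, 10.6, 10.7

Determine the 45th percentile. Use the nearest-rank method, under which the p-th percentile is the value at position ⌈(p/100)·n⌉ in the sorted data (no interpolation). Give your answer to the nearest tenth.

n = 14.
Position = ⌈45/100 · 14⌉ = ⌈6.3⌉ = 7.
The value at rank 7 is 10.0.

10.0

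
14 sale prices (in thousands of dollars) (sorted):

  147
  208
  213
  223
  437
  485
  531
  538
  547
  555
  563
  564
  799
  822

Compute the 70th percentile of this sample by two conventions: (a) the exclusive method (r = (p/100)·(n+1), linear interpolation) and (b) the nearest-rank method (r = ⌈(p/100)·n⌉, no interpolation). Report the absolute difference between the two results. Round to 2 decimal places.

4.00

n = 14.
(a) r = 10.5; between ranks 10 (555) and 11 (563): 559.
(b) the nearest-rank method: rank 10 → 555.
|559 − 555| = 4.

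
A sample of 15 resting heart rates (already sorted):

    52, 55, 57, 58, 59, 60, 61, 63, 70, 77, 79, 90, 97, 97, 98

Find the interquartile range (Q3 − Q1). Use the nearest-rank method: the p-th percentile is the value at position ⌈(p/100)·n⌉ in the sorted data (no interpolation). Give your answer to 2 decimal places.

32.00

n = 15.
P25: rank ⌈25/100·15⌉ = 4 → 58.
P75: rank ⌈75/100·15⌉ = 12 → 90.
Difference: 90 − 58 = 32.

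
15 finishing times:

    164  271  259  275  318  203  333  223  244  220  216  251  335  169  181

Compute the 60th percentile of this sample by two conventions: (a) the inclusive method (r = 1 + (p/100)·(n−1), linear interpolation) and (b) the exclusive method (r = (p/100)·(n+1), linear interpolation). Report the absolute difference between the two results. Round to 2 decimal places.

1.60

Sorted: 164, 169, 181, 203, 216, 220, 223, 244, 251, 259, 271, 275, 318, 333, 335.
n = 15.
(a) r = 9.4; between ranks 9 (251) and 10 (259): 254.2.
(b) r = 9.6; between ranks 9 (251) and 10 (259): 255.8.
|254.2 − 255.8| = 1.6.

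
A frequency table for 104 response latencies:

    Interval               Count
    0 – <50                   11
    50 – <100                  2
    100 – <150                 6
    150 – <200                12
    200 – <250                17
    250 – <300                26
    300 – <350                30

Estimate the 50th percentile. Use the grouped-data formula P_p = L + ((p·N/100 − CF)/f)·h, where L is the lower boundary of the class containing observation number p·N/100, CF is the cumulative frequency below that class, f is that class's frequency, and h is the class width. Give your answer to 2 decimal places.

N = 104; target position k = 50/100 · 104 = 52.
Cumulative frequencies: 11, 13, 19, 31, 48, 74, 104.
Observation 52 falls in the class 250 – <300.
L = 250, CF = 48, f = 26, h = 50.
P50 = 250 + ((52 − 48)/26)·50 = 250 + 7.69231 = 257.692.

257.69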